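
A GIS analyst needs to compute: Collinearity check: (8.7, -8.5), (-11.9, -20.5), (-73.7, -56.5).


Cross product: ((-11.9)-8.7)*((-56.5)-(-8.5)) - ((-20.5)-(-8.5))*((-73.7)-8.7)
= 0

Yes, collinear


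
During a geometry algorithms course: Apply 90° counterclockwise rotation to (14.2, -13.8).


90° CCW: (x,y) -> (-y, x)
(14.2,-13.8) -> (13.8, 14.2)

(13.8, 14.2)


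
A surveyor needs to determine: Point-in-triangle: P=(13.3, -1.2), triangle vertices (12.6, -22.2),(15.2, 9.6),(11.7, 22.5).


Cross products: AB x AP = 32.34, BC x BP = 62.31, CA x CP = 50.19
All same sign? yes

Yes, inside


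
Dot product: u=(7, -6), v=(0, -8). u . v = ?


u . v = u_x*v_x + u_y*v_y = 7*0 + (-6)*(-8)
= 0 + 48 = 48

48


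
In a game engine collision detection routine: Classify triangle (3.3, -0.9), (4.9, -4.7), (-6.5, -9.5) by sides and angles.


Side lengths squared: AB^2=17, BC^2=153, CA^2=170
Sorted: [17, 153, 170]
By sides: Scalene, By angles: Right

Scalene, Right


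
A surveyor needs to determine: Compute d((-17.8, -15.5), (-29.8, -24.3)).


dx=-12, dy=-8.8
d^2 = (-12)^2 + (-8.8)^2 = 221.44
d = sqrt(221.44) = 14.8809

14.8809


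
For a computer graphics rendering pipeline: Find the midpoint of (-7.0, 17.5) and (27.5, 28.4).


M = (((-7)+27.5)/2, (17.5+28.4)/2)
= (10.25, 22.95)

(10.25, 22.95)


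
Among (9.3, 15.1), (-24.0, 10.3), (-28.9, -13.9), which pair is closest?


d(P0,P1) = 33.6442, d(P0,P2) = 47.9608, d(P1,P2) = 24.6911
Closest: P1 and P2

Closest pair: (-24.0, 10.3) and (-28.9, -13.9), distance = 24.6911


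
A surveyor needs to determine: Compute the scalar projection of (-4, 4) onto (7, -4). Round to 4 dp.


u.v = -44, |v| = sqrt(65) = 8.0623
Scalar projection = u.v / |v| = -44 / sqrt(65) = -5.4575

-5.4575


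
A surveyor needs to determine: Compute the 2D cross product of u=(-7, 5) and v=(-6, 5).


u x v = u_x*v_y - u_y*v_x = (-7)*5 - 5*(-6)
= (-35) - (-30) = -5

-5


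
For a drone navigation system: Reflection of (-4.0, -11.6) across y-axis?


Reflection over y-axis: (x,y) -> (-x,y)
(-4, -11.6) -> (4, -11.6)

(4, -11.6)


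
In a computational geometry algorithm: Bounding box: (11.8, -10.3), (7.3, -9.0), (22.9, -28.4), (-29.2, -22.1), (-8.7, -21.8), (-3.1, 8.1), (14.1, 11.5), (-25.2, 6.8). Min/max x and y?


x range: [-29.2, 22.9]
y range: [-28.4, 11.5]
Bounding box: (-29.2,-28.4) to (22.9,11.5)

(-29.2,-28.4) to (22.9,11.5)


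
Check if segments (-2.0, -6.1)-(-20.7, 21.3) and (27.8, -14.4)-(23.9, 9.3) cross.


Cross products: d1=673.89, d2=1010.22, d3=-661.31, d4=-997.64
d1*d2 < 0 and d3*d4 < 0? no

No, they don't intersect


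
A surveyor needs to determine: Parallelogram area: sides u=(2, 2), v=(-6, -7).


|u x v| = |2*(-7) - 2*(-6)|
= |(-14) - (-12)| = 2

2


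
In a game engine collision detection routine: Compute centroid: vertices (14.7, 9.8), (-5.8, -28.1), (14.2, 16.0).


Centroid = ((x_A+x_B+x_C)/3, (y_A+y_B+y_C)/3)
= ((14.7+(-5.8)+14.2)/3, (9.8+(-28.1)+16)/3)
= (7.7, -0.7667)

(7.7, -0.7667)


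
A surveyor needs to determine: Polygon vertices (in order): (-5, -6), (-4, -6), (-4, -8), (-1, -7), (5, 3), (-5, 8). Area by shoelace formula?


Shoelace sum: ((-5)*(-6) - (-4)*(-6)) + ((-4)*(-8) - (-4)*(-6)) + ((-4)*(-7) - (-1)*(-8)) + ((-1)*3 - 5*(-7)) + (5*8 - (-5)*3) + ((-5)*(-6) - (-5)*8)
= 191
Area = |191|/2 = 95.5

95.5


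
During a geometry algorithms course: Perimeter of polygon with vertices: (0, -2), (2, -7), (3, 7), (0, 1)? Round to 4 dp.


Sides: (0, -2)->(2, -7): sqrt(29) = 5.385165, (2, -7)->(3, 7): sqrt(197) = 14.035669, (3, 7)->(0, 1): sqrt(45) = 6.708204, (0, 1)->(0, -2): sqrt(9) = 3
Sum = 29.129038
Perimeter = 29.129

29.129


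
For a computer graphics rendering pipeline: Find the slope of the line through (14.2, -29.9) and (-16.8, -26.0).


slope = (y2-y1)/(x2-x1) = ((-26)-(-29.9))/((-16.8)-14.2) = 3.9/(-31) = -0.1258

-0.1258


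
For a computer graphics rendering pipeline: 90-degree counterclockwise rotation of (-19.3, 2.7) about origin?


90° CCW: (x,y) -> (-y, x)
(-19.3,2.7) -> (-2.7, -19.3)

(-2.7, -19.3)


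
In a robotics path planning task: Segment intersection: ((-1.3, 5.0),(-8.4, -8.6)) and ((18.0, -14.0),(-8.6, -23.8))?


Cross products: d1=-694.54, d2=-402.36, d3=397.38, d4=105.2
d1*d2 < 0 and d3*d4 < 0? no

No, they don't intersect


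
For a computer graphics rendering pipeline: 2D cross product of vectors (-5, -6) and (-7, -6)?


u x v = u_x*v_y - u_y*v_x = (-5)*(-6) - (-6)*(-7)
= 30 - 42 = -12

-12


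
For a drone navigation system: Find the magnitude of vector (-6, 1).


|u| = sqrt((-6)^2 + 1^2) = sqrt(37) = 6.0828

6.0828


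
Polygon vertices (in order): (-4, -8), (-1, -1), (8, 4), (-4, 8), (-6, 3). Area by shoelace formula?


Shoelace sum: ((-4)*(-1) - (-1)*(-8)) + ((-1)*4 - 8*(-1)) + (8*8 - (-4)*4) + ((-4)*3 - (-6)*8) + ((-6)*(-8) - (-4)*3)
= 176
Area = |176|/2 = 88

88


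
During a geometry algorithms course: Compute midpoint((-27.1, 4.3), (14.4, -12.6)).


M = (((-27.1)+14.4)/2, (4.3+(-12.6))/2)
= (-6.35, -4.15)

(-6.35, -4.15)


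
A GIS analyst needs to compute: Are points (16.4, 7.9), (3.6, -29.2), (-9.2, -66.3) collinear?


Cross product: (3.6-16.4)*((-66.3)-7.9) - ((-29.2)-7.9)*((-9.2)-16.4)
= 0

Yes, collinear


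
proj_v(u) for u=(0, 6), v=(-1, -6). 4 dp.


u.v = -36, |v| = sqrt(37) = 6.0828
Scalar projection = u.v / |v| = -36 / sqrt(37) = -5.9184

-5.9184


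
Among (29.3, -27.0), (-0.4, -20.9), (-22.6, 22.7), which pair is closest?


d(P0,P1) = 30.32, d(P0,P2) = 71.8589, d(P1,P2) = 48.9265
Closest: P0 and P1

Closest pair: (29.3, -27.0) and (-0.4, -20.9), distance = 30.32


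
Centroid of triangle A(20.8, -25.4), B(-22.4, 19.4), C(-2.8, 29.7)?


Centroid = ((x_A+x_B+x_C)/3, (y_A+y_B+y_C)/3)
= ((20.8+(-22.4)+(-2.8))/3, ((-25.4)+19.4+29.7)/3)
= (-1.4667, 7.9)

(-1.4667, 7.9)


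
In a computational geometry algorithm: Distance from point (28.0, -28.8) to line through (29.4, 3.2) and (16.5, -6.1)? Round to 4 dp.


|cross product| = 399.78
|line direction| = sqrt(252.9) = 15.9028
Distance = 399.78/sqrt(252.9) = 25.1389

25.1389


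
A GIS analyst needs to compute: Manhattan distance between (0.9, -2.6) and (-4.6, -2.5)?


|0.9-(-4.6)| + |(-2.6)-(-2.5)| = 5.5 + 0.1 = 5.6

5.6


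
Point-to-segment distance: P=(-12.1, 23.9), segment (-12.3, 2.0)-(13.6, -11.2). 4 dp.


Project P onto AB: t = 0 (clamped to [0,1])
Closest point on segment: (-12.3, 2)
Distance: 21.9009

21.9009


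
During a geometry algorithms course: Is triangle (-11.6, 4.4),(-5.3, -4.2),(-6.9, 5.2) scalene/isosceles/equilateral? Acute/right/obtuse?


Side lengths squared: AB^2=113.65, BC^2=90.92, CA^2=22.73
Sorted: [22.73, 90.92, 113.65]
By sides: Scalene, By angles: Right

Scalene, Right


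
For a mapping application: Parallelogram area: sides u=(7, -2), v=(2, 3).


|u x v| = |7*3 - (-2)*2|
= |21 - (-4)| = 25

25


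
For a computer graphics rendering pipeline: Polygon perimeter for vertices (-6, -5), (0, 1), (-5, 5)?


Sides: (-6, -5)->(0, 1): sqrt(72) = 8.485281, (0, 1)->(-5, 5): sqrt(41) = 6.403124, (-5, 5)->(-6, -5): sqrt(101) = 10.049876
Sum = 24.938281
Perimeter = 24.9383

24.9383


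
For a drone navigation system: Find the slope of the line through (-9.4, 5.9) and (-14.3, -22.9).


slope = (y2-y1)/(x2-x1) = ((-22.9)-5.9)/((-14.3)-(-9.4)) = (-28.8)/(-4.9) = 5.8776

5.8776


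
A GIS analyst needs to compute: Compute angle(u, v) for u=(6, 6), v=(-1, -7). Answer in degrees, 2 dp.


u.v = -48, |u| = sqrt(72) = 8.4853, |v| = sqrt(50) = 7.0711
cos(theta) = u.v/(|u||v|) = -48/sqrt(3600) = -0.8
theta = acos(-0.8) = 143.13 degrees

143.13 degrees


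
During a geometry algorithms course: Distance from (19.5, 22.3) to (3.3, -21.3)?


dx=-16.2, dy=-43.6
d^2 = (-16.2)^2 + (-43.6)^2 = 2163.4
d = sqrt(2163.4) = 46.5124

46.5124


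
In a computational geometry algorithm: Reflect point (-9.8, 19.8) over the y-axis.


Reflection over y-axis: (x,y) -> (-x,y)
(-9.8, 19.8) -> (9.8, 19.8)

(9.8, 19.8)


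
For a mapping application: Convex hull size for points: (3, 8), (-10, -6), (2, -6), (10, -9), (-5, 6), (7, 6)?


Convex hull vertices (CCW): (-10, -6), (10, -9), (7, 6), (3, 8), (-5, 6)
Count = 5

5


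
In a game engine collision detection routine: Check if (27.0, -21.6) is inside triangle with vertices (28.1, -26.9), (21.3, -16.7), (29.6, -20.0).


Cross products: AB x AP = -24.82, BC x BP = -21.86, CA x CP = -15.54
All same sign? yes

Yes, inside


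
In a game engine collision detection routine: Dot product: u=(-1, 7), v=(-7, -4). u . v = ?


u . v = u_x*v_x + u_y*v_y = (-1)*(-7) + 7*(-4)
= 7 + (-28) = -21

-21


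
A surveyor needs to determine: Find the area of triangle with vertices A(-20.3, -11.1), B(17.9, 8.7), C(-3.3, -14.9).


Area = |x_A(y_B-y_C) + x_B(y_C-y_A) + x_C(y_A-y_B)|/2
= |(-479.08) + (-68.02) + 65.34|/2
= 481.76/2 = 240.88

240.88


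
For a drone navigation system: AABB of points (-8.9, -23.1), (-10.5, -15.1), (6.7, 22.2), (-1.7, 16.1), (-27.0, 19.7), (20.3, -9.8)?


x range: [-27, 20.3]
y range: [-23.1, 22.2]
Bounding box: (-27,-23.1) to (20.3,22.2)

(-27,-23.1) to (20.3,22.2)


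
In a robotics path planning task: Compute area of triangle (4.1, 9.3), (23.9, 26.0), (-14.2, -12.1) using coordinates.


Area = |x_A(y_B-y_C) + x_B(y_C-y_A) + x_C(y_A-y_B)|/2
= |156.21 + (-511.46) + 237.14|/2
= 118.11/2 = 59.055

59.055


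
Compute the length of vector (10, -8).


|u| = sqrt(10^2 + (-8)^2) = sqrt(164) = 12.8062

12.8062


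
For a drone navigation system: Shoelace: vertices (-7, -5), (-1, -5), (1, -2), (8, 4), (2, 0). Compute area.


Shoelace sum: ((-7)*(-5) - (-1)*(-5)) + ((-1)*(-2) - 1*(-5)) + (1*4 - 8*(-2)) + (8*0 - 2*4) + (2*(-5) - (-7)*0)
= 39
Area = |39|/2 = 19.5

19.5


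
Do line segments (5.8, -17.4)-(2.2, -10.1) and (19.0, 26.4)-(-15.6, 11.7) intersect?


Cross products: d1=1321.44, d2=1015.94, d3=-254.04, d4=51.46
d1*d2 < 0 and d3*d4 < 0? no

No, they don't intersect


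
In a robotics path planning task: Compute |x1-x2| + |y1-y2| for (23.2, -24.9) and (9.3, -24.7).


|23.2-9.3| + |(-24.9)-(-24.7)| = 13.9 + 0.2 = 14.1

14.1


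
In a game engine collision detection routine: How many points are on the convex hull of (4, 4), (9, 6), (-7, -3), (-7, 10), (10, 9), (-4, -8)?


Convex hull vertices (CCW): (-7, -3), (-4, -8), (9, 6), (10, 9), (-7, 10)
Count = 5

5


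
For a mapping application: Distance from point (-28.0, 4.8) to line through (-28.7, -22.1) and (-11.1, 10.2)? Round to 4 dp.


|cross product| = 450.83
|line direction| = sqrt(1353.05) = 36.7838
Distance = 450.83/sqrt(1353.05) = 12.2562

12.2562


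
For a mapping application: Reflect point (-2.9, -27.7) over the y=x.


Reflection over y=x: (x,y) -> (y,x)
(-2.9, -27.7) -> (-27.7, -2.9)

(-27.7, -2.9)


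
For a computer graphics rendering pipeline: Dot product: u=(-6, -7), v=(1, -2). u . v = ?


u . v = u_x*v_x + u_y*v_y = (-6)*1 + (-7)*(-2)
= (-6) + 14 = 8

8


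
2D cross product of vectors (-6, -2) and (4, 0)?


u x v = u_x*v_y - u_y*v_x = (-6)*0 - (-2)*4
= 0 - (-8) = 8

8


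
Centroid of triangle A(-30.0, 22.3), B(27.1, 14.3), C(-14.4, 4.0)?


Centroid = ((x_A+x_B+x_C)/3, (y_A+y_B+y_C)/3)
= (((-30)+27.1+(-14.4))/3, (22.3+14.3+4)/3)
= (-5.7667, 13.5333)

(-5.7667, 13.5333)


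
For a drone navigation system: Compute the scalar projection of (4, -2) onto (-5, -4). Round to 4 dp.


u.v = -12, |v| = sqrt(41) = 6.4031
Scalar projection = u.v / |v| = -12 / sqrt(41) = -1.8741

-1.8741


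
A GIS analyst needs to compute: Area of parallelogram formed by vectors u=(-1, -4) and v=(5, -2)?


|u x v| = |(-1)*(-2) - (-4)*5|
= |2 - (-20)| = 22

22


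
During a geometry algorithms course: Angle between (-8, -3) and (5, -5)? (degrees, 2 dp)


u.v = -25, |u| = sqrt(73) = 8.544, |v| = sqrt(50) = 7.0711
cos(theta) = u.v/(|u||v|) = -25/sqrt(3650) = -0.413803
theta = acos(-0.413803) = 114.44 degrees

114.44 degrees


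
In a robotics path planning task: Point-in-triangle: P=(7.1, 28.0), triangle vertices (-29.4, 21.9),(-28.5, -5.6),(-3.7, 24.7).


Cross products: AB x AP = 1009.24, BC x BP = -245.4, CA x CP = -54.57
All same sign? no

No, outside


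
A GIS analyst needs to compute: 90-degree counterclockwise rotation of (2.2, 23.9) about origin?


90° CCW: (x,y) -> (-y, x)
(2.2,23.9) -> (-23.9, 2.2)

(-23.9, 2.2)


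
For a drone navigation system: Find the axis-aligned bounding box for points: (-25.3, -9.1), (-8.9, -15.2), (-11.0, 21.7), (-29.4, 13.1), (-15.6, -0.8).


x range: [-29.4, -8.9]
y range: [-15.2, 21.7]
Bounding box: (-29.4,-15.2) to (-8.9,21.7)

(-29.4,-15.2) to (-8.9,21.7)


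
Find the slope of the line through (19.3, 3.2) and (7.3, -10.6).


slope = (y2-y1)/(x2-x1) = ((-10.6)-3.2)/(7.3-19.3) = (-13.8)/(-12) = 1.15

1.15


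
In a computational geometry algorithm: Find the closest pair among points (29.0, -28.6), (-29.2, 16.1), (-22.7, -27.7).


d(P0,P1) = 73.3848, d(P0,P2) = 51.7078, d(P1,P2) = 44.2797
Closest: P1 and P2

Closest pair: (-29.2, 16.1) and (-22.7, -27.7), distance = 44.2797


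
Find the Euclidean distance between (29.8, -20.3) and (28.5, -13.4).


dx=-1.3, dy=6.9
d^2 = (-1.3)^2 + 6.9^2 = 49.3
d = sqrt(49.3) = 7.0214

7.0214


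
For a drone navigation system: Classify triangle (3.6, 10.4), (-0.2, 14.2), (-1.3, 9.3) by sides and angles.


Side lengths squared: AB^2=28.88, BC^2=25.22, CA^2=25.22
Sorted: [25.22, 25.22, 28.88]
By sides: Isosceles, By angles: Acute

Isosceles, Acute


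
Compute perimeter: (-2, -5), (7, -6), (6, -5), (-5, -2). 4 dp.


Sides: (-2, -5)->(7, -6): sqrt(82) = 9.055385, (7, -6)->(6, -5): sqrt(2) = 1.414214, (6, -5)->(-5, -2): sqrt(130) = 11.401754, (-5, -2)->(-2, -5): sqrt(18) = 4.242641
Sum = 26.113994
Perimeter = 26.114

26.114


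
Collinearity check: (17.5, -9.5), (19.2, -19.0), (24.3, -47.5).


Cross product: (19.2-17.5)*((-47.5)-(-9.5)) - ((-19)-(-9.5))*(24.3-17.5)
= 0

Yes, collinear


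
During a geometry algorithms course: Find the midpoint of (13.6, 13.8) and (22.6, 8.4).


M = ((13.6+22.6)/2, (13.8+8.4)/2)
= (18.1, 11.1)

(18.1, 11.1)


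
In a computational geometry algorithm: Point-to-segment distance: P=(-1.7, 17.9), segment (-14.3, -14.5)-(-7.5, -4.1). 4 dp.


Project P onto AB: t = 1 (clamped to [0,1])
Closest point on segment: (-7.5, -4.1)
Distance: 22.7517

22.7517


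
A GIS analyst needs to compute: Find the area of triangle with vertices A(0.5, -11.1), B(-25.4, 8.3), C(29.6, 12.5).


Area = |x_A(y_B-y_C) + x_B(y_C-y_A) + x_C(y_A-y_B)|/2
= |(-2.1) + (-599.44) + (-574.24)|/2
= 1175.78/2 = 587.89

587.89


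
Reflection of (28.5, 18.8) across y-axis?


Reflection over y-axis: (x,y) -> (-x,y)
(28.5, 18.8) -> (-28.5, 18.8)

(-28.5, 18.8)


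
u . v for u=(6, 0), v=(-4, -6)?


u . v = u_x*v_x + u_y*v_y = 6*(-4) + 0*(-6)
= (-24) + 0 = -24

-24


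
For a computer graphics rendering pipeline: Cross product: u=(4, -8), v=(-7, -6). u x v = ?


u x v = u_x*v_y - u_y*v_x = 4*(-6) - (-8)*(-7)
= (-24) - 56 = -80

-80


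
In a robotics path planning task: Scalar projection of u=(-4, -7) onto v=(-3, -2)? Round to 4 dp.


u.v = 26, |v| = sqrt(13) = 3.6056
Scalar projection = u.v / |v| = 26 / sqrt(13) = 7.2111

7.2111


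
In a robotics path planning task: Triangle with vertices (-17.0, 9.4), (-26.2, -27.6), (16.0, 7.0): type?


Side lengths squared: AB^2=1453.64, BC^2=2978, CA^2=1094.76
Sorted: [1094.76, 1453.64, 2978]
By sides: Scalene, By angles: Obtuse

Scalene, Obtuse


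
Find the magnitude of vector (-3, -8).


|u| = sqrt((-3)^2 + (-8)^2) = sqrt(73) = 8.544

8.544


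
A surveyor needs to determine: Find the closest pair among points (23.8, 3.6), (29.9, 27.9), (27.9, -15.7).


d(P0,P1) = 25.0539, d(P0,P2) = 19.7307, d(P1,P2) = 43.6458
Closest: P0 and P2

Closest pair: (23.8, 3.6) and (27.9, -15.7), distance = 19.7307


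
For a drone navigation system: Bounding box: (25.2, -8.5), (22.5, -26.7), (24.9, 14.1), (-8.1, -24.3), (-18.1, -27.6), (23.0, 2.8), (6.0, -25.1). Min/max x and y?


x range: [-18.1, 25.2]
y range: [-27.6, 14.1]
Bounding box: (-18.1,-27.6) to (25.2,14.1)

(-18.1,-27.6) to (25.2,14.1)


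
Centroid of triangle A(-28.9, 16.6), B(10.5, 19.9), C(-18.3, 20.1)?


Centroid = ((x_A+x_B+x_C)/3, (y_A+y_B+y_C)/3)
= (((-28.9)+10.5+(-18.3))/3, (16.6+19.9+20.1)/3)
= (-12.2333, 18.8667)

(-12.2333, 18.8667)


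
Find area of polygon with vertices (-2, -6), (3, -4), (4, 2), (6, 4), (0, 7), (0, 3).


Shoelace sum: ((-2)*(-4) - 3*(-6)) + (3*2 - 4*(-4)) + (4*4 - 6*2) + (6*7 - 0*4) + (0*3 - 0*7) + (0*(-6) - (-2)*3)
= 100
Area = |100|/2 = 50

50


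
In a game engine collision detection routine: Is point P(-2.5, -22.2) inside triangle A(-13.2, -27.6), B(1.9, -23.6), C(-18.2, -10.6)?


Cross products: AB x AP = 38.74, BC x BP = 29.06, CA x CP = 208.9
All same sign? yes

Yes, inside


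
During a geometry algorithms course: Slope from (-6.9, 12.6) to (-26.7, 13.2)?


slope = (y2-y1)/(x2-x1) = (13.2-12.6)/((-26.7)-(-6.9)) = 0.6/(-19.8) = -0.0303

-0.0303


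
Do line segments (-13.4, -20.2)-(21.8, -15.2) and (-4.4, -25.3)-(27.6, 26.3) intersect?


Cross products: d1=627.6, d2=-1028.72, d3=-224.52, d4=1431.8
d1*d2 < 0 and d3*d4 < 0? yes

Yes, they intersect


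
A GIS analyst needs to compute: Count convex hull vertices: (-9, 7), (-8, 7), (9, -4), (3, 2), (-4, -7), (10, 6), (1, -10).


Convex hull vertices (CCW): (-9, 7), (-4, -7), (1, -10), (9, -4), (10, 6), (-8, 7)
Count = 6

6


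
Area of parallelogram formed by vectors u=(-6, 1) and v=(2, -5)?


|u x v| = |(-6)*(-5) - 1*2|
= |30 - 2| = 28

28


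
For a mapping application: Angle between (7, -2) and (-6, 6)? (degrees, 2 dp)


u.v = -54, |u| = sqrt(53) = 7.2801, |v| = sqrt(72) = 8.4853
cos(theta) = u.v/(|u||v|) = -54/sqrt(3816) = -0.874157
theta = acos(-0.874157) = 150.95 degrees

150.95 degrees


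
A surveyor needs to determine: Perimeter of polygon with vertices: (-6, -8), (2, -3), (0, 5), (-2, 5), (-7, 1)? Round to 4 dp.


Sides: (-6, -8)->(2, -3): sqrt(89) = 9.433981, (2, -3)->(0, 5): sqrt(68) = 8.246211, (0, 5)->(-2, 5): sqrt(4) = 2, (-2, 5)->(-7, 1): sqrt(41) = 6.403124, (-7, 1)->(-6, -8): sqrt(82) = 9.055385
Sum = 35.138701
Perimeter = 35.1387

35.1387


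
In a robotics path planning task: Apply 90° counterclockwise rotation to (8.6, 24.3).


90° CCW: (x,y) -> (-y, x)
(8.6,24.3) -> (-24.3, 8.6)

(-24.3, 8.6)


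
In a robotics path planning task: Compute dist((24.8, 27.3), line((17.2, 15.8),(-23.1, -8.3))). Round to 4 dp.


|cross product| = 280.29
|line direction| = sqrt(2204.9) = 46.9564
Distance = 280.29/sqrt(2204.9) = 5.9692

5.9692


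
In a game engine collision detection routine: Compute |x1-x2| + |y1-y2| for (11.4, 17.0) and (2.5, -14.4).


|11.4-2.5| + |17-(-14.4)| = 8.9 + 31.4 = 40.3

40.3


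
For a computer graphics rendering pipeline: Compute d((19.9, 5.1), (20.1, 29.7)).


dx=0.2, dy=24.6
d^2 = 0.2^2 + 24.6^2 = 605.2
d = sqrt(605.2) = 24.6008

24.6008


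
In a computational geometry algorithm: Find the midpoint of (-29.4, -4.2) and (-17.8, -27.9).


M = (((-29.4)+(-17.8))/2, ((-4.2)+(-27.9))/2)
= (-23.6, -16.05)

(-23.6, -16.05)


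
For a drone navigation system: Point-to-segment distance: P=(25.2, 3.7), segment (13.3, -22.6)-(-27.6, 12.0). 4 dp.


Project P onto AB: t = 0.1475 (clamped to [0,1])
Closest point on segment: (7.268, -17.4971)
Distance: 27.7646

27.7646


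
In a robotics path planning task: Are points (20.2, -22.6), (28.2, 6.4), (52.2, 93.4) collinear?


Cross product: (28.2-20.2)*(93.4-(-22.6)) - (6.4-(-22.6))*(52.2-20.2)
= 0

Yes, collinear


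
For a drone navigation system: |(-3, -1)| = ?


|u| = sqrt((-3)^2 + (-1)^2) = sqrt(10) = 3.1623

3.1623


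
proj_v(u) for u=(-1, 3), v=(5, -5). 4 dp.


u.v = -20, |v| = sqrt(50) = 7.0711
Scalar projection = u.v / |v| = -20 / sqrt(50) = -2.8284

-2.8284


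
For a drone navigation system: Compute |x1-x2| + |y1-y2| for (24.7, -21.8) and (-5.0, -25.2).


|24.7-(-5)| + |(-21.8)-(-25.2)| = 29.7 + 3.4 = 33.1

33.1


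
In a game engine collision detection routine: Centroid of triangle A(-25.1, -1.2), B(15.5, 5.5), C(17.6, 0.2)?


Centroid = ((x_A+x_B+x_C)/3, (y_A+y_B+y_C)/3)
= (((-25.1)+15.5+17.6)/3, ((-1.2)+5.5+0.2)/3)
= (2.6667, 1.5)

(2.6667, 1.5)


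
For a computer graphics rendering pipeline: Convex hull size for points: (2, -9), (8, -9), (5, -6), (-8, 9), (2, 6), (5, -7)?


Convex hull vertices (CCW): (-8, 9), (2, -9), (8, -9), (2, 6)
Count = 4

4


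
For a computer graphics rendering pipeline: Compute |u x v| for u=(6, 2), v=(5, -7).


|u x v| = |6*(-7) - 2*5|
= |(-42) - 10| = 52

52


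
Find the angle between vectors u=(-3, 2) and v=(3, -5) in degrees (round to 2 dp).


u.v = -19, |u| = sqrt(13) = 3.6056, |v| = sqrt(34) = 5.831
cos(theta) = u.v/(|u||v|) = -19/sqrt(442) = -0.903738
theta = acos(-0.903738) = 154.65 degrees

154.65 degrees


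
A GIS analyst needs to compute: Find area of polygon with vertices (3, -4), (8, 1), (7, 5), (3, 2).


Shoelace sum: (3*1 - 8*(-4)) + (8*5 - 7*1) + (7*2 - 3*5) + (3*(-4) - 3*2)
= 49
Area = |49|/2 = 24.5

24.5


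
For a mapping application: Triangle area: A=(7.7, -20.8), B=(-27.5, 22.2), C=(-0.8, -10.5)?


Area = |x_A(y_B-y_C) + x_B(y_C-y_A) + x_C(y_A-y_B)|/2
= |251.79 + (-283.25) + 34.4|/2
= 2.94/2 = 1.47

1.47


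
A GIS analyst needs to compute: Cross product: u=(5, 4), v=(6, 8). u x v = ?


u x v = u_x*v_y - u_y*v_x = 5*8 - 4*6
= 40 - 24 = 16

16


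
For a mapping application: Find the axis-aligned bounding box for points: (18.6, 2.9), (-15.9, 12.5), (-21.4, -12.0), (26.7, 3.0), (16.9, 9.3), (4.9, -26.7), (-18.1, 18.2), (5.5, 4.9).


x range: [-21.4, 26.7]
y range: [-26.7, 18.2]
Bounding box: (-21.4,-26.7) to (26.7,18.2)

(-21.4,-26.7) to (26.7,18.2)


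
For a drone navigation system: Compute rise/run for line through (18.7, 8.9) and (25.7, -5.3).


slope = (y2-y1)/(x2-x1) = ((-5.3)-8.9)/(25.7-18.7) = (-14.2)/7 = -2.0286

-2.0286


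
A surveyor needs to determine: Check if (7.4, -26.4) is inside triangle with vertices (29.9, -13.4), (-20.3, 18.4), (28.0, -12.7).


Cross products: AB x AP = 1368.1, BC x BP = -1302.37, CA x CP = -40.45
All same sign? no

No, outside


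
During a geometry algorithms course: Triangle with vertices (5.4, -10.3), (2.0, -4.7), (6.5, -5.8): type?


Side lengths squared: AB^2=42.92, BC^2=21.46, CA^2=21.46
Sorted: [21.46, 21.46, 42.92]
By sides: Isosceles, By angles: Right

Isosceles, Right


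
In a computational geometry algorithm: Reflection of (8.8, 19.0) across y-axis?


Reflection over y-axis: (x,y) -> (-x,y)
(8.8, 19) -> (-8.8, 19)

(-8.8, 19)


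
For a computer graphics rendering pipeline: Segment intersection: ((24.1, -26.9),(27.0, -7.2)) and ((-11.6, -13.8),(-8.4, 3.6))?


Cross products: d1=-663.1, d2=-650.52, d3=741.28, d4=728.7
d1*d2 < 0 and d3*d4 < 0? no

No, they don't intersect


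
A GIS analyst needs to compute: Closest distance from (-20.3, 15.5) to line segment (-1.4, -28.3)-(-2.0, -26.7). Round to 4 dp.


Project P onto AB: t = 1 (clamped to [0,1])
Closest point on segment: (-2, -26.7)
Distance: 45.9971

45.9971


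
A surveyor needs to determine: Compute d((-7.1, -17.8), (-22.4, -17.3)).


dx=-15.3, dy=0.5
d^2 = (-15.3)^2 + 0.5^2 = 234.34
d = sqrt(234.34) = 15.3082

15.3082


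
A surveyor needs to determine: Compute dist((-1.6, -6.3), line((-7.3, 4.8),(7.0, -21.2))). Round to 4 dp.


|cross product| = 10.53
|line direction| = sqrt(880.49) = 29.6731
Distance = 10.53/sqrt(880.49) = 0.3549

0.3549


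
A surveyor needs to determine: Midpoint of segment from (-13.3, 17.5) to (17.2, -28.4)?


M = (((-13.3)+17.2)/2, (17.5+(-28.4))/2)
= (1.95, -5.45)

(1.95, -5.45)


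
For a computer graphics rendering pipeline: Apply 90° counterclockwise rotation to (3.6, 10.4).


90° CCW: (x,y) -> (-y, x)
(3.6,10.4) -> (-10.4, 3.6)

(-10.4, 3.6)


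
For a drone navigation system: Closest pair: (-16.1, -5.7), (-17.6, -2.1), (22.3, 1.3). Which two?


d(P0,P1) = 3.9, d(P0,P2) = 39.0328, d(P1,P2) = 40.0446
Closest: P0 and P1

Closest pair: (-16.1, -5.7) and (-17.6, -2.1), distance = 3.9


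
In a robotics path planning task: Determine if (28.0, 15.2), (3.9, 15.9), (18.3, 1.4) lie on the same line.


Cross product: (3.9-28)*(1.4-15.2) - (15.9-15.2)*(18.3-28)
= 339.37

No, not collinear


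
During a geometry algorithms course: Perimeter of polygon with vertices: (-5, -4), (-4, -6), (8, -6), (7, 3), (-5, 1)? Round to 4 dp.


Sides: (-5, -4)->(-4, -6): sqrt(5) = 2.236068, (-4, -6)->(8, -6): sqrt(144) = 12, (8, -6)->(7, 3): sqrt(82) = 9.055385, (7, 3)->(-5, 1): sqrt(148) = 12.165525, (-5, 1)->(-5, -4): sqrt(25) = 5
Sum = 40.456978
Perimeter = 40.457

40.457


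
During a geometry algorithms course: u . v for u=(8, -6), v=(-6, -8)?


u . v = u_x*v_x + u_y*v_y = 8*(-6) + (-6)*(-8)
= (-48) + 48 = 0

0


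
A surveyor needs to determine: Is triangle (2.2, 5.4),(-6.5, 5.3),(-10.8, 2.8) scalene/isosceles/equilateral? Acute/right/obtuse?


Side lengths squared: AB^2=75.7, BC^2=24.74, CA^2=175.76
Sorted: [24.74, 75.7, 175.76]
By sides: Scalene, By angles: Obtuse

Scalene, Obtuse


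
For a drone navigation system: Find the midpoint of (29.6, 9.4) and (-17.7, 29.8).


M = ((29.6+(-17.7))/2, (9.4+29.8)/2)
= (5.95, 19.6)

(5.95, 19.6)


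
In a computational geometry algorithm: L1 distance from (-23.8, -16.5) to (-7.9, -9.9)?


|(-23.8)-(-7.9)| + |(-16.5)-(-9.9)| = 15.9 + 6.6 = 22.5

22.5


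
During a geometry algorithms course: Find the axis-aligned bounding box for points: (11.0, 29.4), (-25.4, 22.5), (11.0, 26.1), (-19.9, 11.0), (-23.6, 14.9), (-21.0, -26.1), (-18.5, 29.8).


x range: [-25.4, 11]
y range: [-26.1, 29.8]
Bounding box: (-25.4,-26.1) to (11,29.8)

(-25.4,-26.1) to (11,29.8)


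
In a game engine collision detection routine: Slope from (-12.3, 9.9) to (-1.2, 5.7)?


slope = (y2-y1)/(x2-x1) = (5.7-9.9)/((-1.2)-(-12.3)) = (-4.2)/11.1 = -0.3784

-0.3784


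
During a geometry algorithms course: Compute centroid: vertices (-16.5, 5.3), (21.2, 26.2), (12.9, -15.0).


Centroid = ((x_A+x_B+x_C)/3, (y_A+y_B+y_C)/3)
= (((-16.5)+21.2+12.9)/3, (5.3+26.2+(-15))/3)
= (5.8667, 5.5)

(5.8667, 5.5)


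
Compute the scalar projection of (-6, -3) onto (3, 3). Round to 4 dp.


u.v = -27, |v| = sqrt(18) = 4.2426
Scalar projection = u.v / |v| = -27 / sqrt(18) = -6.364

-6.364


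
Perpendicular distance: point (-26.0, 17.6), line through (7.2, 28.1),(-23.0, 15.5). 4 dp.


|cross product| = 101.22
|line direction| = sqrt(1070.8) = 32.7231
Distance = 101.22/sqrt(1070.8) = 3.0932

3.0932


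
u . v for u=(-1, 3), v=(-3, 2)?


u . v = u_x*v_x + u_y*v_y = (-1)*(-3) + 3*2
= 3 + 6 = 9

9


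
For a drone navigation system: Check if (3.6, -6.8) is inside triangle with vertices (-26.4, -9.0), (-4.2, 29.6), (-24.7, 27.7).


Cross products: AB x AP = -1109.16, BC x BP = 761.02, CA x CP = 1097.26
All same sign? no

No, outside


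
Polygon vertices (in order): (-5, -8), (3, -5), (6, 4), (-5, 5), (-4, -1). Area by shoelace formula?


Shoelace sum: ((-5)*(-5) - 3*(-8)) + (3*4 - 6*(-5)) + (6*5 - (-5)*4) + ((-5)*(-1) - (-4)*5) + ((-4)*(-8) - (-5)*(-1))
= 193
Area = |193|/2 = 96.5

96.5


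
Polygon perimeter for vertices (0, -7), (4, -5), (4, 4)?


Sides: (0, -7)->(4, -5): sqrt(20) = 4.472136, (4, -5)->(4, 4): sqrt(81) = 9, (4, 4)->(0, -7): sqrt(137) = 11.7047
Sum = 25.176836
Perimeter = 25.1768

25.1768


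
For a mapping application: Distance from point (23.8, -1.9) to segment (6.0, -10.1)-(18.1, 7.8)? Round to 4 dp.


Project P onto AB: t = 0.7758 (clamped to [0,1])
Closest point on segment: (15.3872, 3.7869)
Distance: 10.1546

10.1546


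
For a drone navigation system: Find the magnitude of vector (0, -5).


|u| = sqrt(0^2 + (-5)^2) = sqrt(25) = 5

5


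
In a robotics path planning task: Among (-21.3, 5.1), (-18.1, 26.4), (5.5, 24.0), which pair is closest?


d(P0,P1) = 21.539, d(P0,P2) = 32.7941, d(P1,P2) = 23.7217
Closest: P0 and P1

Closest pair: (-21.3, 5.1) and (-18.1, 26.4), distance = 21.539


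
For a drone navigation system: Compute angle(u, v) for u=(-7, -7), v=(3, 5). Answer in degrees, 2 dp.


u.v = -56, |u| = sqrt(98) = 9.8995, |v| = sqrt(34) = 5.831
cos(theta) = u.v/(|u||v|) = -56/sqrt(3332) = -0.970143
theta = acos(-0.970143) = 165.96 degrees

165.96 degrees


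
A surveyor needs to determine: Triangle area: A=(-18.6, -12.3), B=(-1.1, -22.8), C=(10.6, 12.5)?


Area = |x_A(y_B-y_C) + x_B(y_C-y_A) + x_C(y_A-y_B)|/2
= |656.58 + (-27.28) + 111.3|/2
= 740.6/2 = 370.3

370.3


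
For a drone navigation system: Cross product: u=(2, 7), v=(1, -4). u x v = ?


u x v = u_x*v_y - u_y*v_x = 2*(-4) - 7*1
= (-8) - 7 = -15

-15


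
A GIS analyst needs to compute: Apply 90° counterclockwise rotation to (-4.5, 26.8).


90° CCW: (x,y) -> (-y, x)
(-4.5,26.8) -> (-26.8, -4.5)

(-26.8, -4.5)


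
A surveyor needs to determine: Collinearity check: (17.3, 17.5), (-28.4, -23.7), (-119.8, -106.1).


Cross product: ((-28.4)-17.3)*((-106.1)-17.5) - ((-23.7)-17.5)*((-119.8)-17.3)
= 0

Yes, collinear


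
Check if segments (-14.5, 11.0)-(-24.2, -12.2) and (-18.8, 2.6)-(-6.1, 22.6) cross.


Cross products: d1=20.68, d2=-79.96, d3=-18.28, d4=82.36
d1*d2 < 0 and d3*d4 < 0? yes

Yes, they intersect


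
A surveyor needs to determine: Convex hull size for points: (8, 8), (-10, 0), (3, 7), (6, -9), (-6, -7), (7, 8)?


Convex hull vertices (CCW): (-10, 0), (-6, -7), (6, -9), (8, 8), (7, 8), (3, 7)
Count = 6

6


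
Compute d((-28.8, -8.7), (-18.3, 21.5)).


dx=10.5, dy=30.2
d^2 = 10.5^2 + 30.2^2 = 1022.29
d = sqrt(1022.29) = 31.9733

31.9733


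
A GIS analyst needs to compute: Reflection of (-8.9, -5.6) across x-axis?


Reflection over x-axis: (x,y) -> (x,-y)
(-8.9, -5.6) -> (-8.9, 5.6)

(-8.9, 5.6)


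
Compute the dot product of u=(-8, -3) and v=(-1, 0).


u . v = u_x*v_x + u_y*v_y = (-8)*(-1) + (-3)*0
= 8 + 0 = 8

8


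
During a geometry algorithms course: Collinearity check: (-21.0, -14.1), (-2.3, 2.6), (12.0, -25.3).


Cross product: ((-2.3)-(-21))*((-25.3)-(-14.1)) - (2.6-(-14.1))*(12-(-21))
= -760.54

No, not collinear


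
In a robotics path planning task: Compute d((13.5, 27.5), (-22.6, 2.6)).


dx=-36.1, dy=-24.9
d^2 = (-36.1)^2 + (-24.9)^2 = 1923.22
d = sqrt(1923.22) = 43.8545

43.8545


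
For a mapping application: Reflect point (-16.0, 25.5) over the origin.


Reflection over origin: (x,y) -> (-x,-y)
(-16, 25.5) -> (16, -25.5)

(16, -25.5)


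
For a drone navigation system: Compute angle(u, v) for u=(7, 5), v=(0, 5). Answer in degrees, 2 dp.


u.v = 25, |u| = sqrt(74) = 8.6023, |v| = sqrt(25) = 5
cos(theta) = u.v/(|u||v|) = 25/sqrt(1850) = 0.581238
theta = acos(0.581238) = 54.46 degrees

54.46 degrees


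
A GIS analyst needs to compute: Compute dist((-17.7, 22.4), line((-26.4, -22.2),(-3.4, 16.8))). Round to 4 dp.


|cross product| = 686.5
|line direction| = sqrt(2050) = 45.2769
Distance = 686.5/sqrt(2050) = 15.1622

15.1622


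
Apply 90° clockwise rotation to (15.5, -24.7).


90° CW: (x,y) -> (y, -x)
(15.5,-24.7) -> (-24.7, -15.5)

(-24.7, -15.5)


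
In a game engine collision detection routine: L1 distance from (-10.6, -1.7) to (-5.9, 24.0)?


|(-10.6)-(-5.9)| + |(-1.7)-24| = 4.7 + 25.7 = 30.4

30.4


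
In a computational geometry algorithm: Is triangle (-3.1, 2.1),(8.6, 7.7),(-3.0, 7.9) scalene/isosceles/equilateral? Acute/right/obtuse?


Side lengths squared: AB^2=168.25, BC^2=134.6, CA^2=33.65
Sorted: [33.65, 134.6, 168.25]
By sides: Scalene, By angles: Right

Scalene, Right


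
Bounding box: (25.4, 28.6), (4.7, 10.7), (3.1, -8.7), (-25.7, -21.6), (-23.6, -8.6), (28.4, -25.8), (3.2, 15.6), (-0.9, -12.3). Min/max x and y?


x range: [-25.7, 28.4]
y range: [-25.8, 28.6]
Bounding box: (-25.7,-25.8) to (28.4,28.6)

(-25.7,-25.8) to (28.4,28.6)


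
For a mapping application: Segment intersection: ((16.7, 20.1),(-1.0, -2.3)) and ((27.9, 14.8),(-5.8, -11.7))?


Cross products: d1=-475.41, d2=-189.58, d3=344.69, d4=58.86
d1*d2 < 0 and d3*d4 < 0? no

No, they don't intersect


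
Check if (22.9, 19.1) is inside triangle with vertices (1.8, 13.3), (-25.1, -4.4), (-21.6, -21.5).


Cross products: AB x AP = 217.45, BC x BP = 903.05, CA x CP = -598.56
All same sign? no

No, outside


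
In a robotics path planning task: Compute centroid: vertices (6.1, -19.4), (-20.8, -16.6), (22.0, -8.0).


Centroid = ((x_A+x_B+x_C)/3, (y_A+y_B+y_C)/3)
= ((6.1+(-20.8)+22)/3, ((-19.4)+(-16.6)+(-8))/3)
= (2.4333, -14.6667)

(2.4333, -14.6667)


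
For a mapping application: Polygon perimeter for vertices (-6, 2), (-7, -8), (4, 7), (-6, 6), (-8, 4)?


Sides: (-6, 2)->(-7, -8): sqrt(101) = 10.049876, (-7, -8)->(4, 7): sqrt(346) = 18.601075, (4, 7)->(-6, 6): sqrt(101) = 10.049876, (-6, 6)->(-8, 4): sqrt(8) = 2.828427, (-8, 4)->(-6, 2): sqrt(8) = 2.828427
Sum = 44.357681
Perimeter = 44.3577

44.3577


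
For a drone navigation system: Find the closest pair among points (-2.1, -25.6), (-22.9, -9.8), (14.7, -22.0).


d(P0,P1) = 26.1205, d(P0,P2) = 17.1814, d(P1,P2) = 39.5297
Closest: P0 and P2

Closest pair: (-2.1, -25.6) and (14.7, -22.0), distance = 17.1814


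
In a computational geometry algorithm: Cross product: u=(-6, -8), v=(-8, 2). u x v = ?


u x v = u_x*v_y - u_y*v_x = (-6)*2 - (-8)*(-8)
= (-12) - 64 = -76

-76


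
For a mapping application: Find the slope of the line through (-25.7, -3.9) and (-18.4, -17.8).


slope = (y2-y1)/(x2-x1) = ((-17.8)-(-3.9))/((-18.4)-(-25.7)) = (-13.9)/7.3 = -1.9041

-1.9041


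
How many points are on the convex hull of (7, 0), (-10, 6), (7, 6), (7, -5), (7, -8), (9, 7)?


Convex hull vertices (CCW): (-10, 6), (7, -8), (9, 7)
Count = 3

3


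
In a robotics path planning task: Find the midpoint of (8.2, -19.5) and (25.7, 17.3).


M = ((8.2+25.7)/2, ((-19.5)+17.3)/2)
= (16.95, -1.1)

(16.95, -1.1)


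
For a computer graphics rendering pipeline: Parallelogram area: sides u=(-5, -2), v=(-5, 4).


|u x v| = |(-5)*4 - (-2)*(-5)|
= |(-20) - 10| = 30

30


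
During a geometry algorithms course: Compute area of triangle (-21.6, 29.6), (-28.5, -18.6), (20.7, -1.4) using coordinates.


Area = |x_A(y_B-y_C) + x_B(y_C-y_A) + x_C(y_A-y_B)|/2
= |371.52 + 883.5 + 997.74|/2
= 2252.76/2 = 1126.38

1126.38


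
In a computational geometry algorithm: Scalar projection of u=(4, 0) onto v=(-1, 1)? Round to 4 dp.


u.v = -4, |v| = sqrt(2) = 1.4142
Scalar projection = u.v / |v| = -4 / sqrt(2) = -2.8284

-2.8284


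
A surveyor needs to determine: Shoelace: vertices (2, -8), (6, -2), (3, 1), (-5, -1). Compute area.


Shoelace sum: (2*(-2) - 6*(-8)) + (6*1 - 3*(-2)) + (3*(-1) - (-5)*1) + ((-5)*(-8) - 2*(-1))
= 100
Area = |100|/2 = 50

50


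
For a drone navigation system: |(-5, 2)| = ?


|u| = sqrt((-5)^2 + 2^2) = sqrt(29) = 5.3852

5.3852


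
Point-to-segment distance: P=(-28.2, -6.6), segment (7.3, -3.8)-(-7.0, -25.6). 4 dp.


Project P onto AB: t = 0.8366 (clamped to [0,1])
Closest point on segment: (-4.664, -22.0388)
Distance: 28.1478

28.1478


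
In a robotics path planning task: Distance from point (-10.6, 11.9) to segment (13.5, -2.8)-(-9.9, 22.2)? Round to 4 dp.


Project P onto AB: t = 0.7944 (clamped to [0,1])
Closest point on segment: (-5.0881, 17.0591)
Distance: 7.5496

7.5496


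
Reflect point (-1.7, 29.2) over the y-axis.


Reflection over y-axis: (x,y) -> (-x,y)
(-1.7, 29.2) -> (1.7, 29.2)

(1.7, 29.2)


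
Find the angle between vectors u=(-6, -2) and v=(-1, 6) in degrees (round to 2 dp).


u.v = -6, |u| = sqrt(40) = 6.3246, |v| = sqrt(37) = 6.0828
cos(theta) = u.v/(|u||v|) = -6/sqrt(1480) = -0.155963
theta = acos(-0.155963) = 98.97 degrees

98.97 degrees


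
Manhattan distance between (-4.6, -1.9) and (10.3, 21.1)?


|(-4.6)-10.3| + |(-1.9)-21.1| = 14.9 + 23 = 37.9

37.9


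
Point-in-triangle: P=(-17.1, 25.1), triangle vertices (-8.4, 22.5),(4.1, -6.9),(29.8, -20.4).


Cross products: AB x AP = -223.28, BC x BP = 536.2, CA x CP = 273.91
All same sign? no

No, outside


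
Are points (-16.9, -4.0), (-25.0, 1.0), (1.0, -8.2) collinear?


Cross product: ((-25)-(-16.9))*((-8.2)-(-4)) - (1-(-4))*(1-(-16.9))
= -55.48

No, not collinear


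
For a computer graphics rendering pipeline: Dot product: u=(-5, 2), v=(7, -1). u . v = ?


u . v = u_x*v_x + u_y*v_y = (-5)*7 + 2*(-1)
= (-35) + (-2) = -37

-37


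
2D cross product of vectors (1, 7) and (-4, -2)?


u x v = u_x*v_y - u_y*v_x = 1*(-2) - 7*(-4)
= (-2) - (-28) = 26

26


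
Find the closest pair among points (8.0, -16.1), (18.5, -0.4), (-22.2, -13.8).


d(P0,P1) = 18.8876, d(P0,P2) = 30.2875, d(P1,P2) = 42.8492
Closest: P0 and P1

Closest pair: (8.0, -16.1) and (18.5, -0.4), distance = 18.8876


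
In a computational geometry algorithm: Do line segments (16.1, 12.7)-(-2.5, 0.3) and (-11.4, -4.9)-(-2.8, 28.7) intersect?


Cross products: d1=-772.64, d2=-254.32, d3=-13.64, d4=-531.96
d1*d2 < 0 and d3*d4 < 0? no

No, they don't intersect


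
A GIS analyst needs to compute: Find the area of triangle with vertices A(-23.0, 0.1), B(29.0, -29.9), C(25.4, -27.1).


Area = |x_A(y_B-y_C) + x_B(y_C-y_A) + x_C(y_A-y_B)|/2
= |64.4 + (-788.8) + 762|/2
= 37.6/2 = 18.8

18.8


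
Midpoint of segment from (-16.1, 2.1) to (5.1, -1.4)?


M = (((-16.1)+5.1)/2, (2.1+(-1.4))/2)
= (-5.5, 0.35)

(-5.5, 0.35)


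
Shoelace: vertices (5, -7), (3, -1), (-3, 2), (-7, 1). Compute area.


Shoelace sum: (5*(-1) - 3*(-7)) + (3*2 - (-3)*(-1)) + ((-3)*1 - (-7)*2) + ((-7)*(-7) - 5*1)
= 74
Area = |74|/2 = 37

37


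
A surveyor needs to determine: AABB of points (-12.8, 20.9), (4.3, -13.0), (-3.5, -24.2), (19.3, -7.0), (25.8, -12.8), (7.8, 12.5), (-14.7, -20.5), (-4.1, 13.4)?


x range: [-14.7, 25.8]
y range: [-24.2, 20.9]
Bounding box: (-14.7,-24.2) to (25.8,20.9)

(-14.7,-24.2) to (25.8,20.9)


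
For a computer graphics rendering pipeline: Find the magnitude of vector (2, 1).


|u| = sqrt(2^2 + 1^2) = sqrt(5) = 2.2361

2.2361


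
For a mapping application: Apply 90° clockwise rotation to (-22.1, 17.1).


90° CW: (x,y) -> (y, -x)
(-22.1,17.1) -> (17.1, 22.1)

(17.1, 22.1)


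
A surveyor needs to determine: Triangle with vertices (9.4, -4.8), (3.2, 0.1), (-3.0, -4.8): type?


Side lengths squared: AB^2=62.45, BC^2=62.45, CA^2=153.76
Sorted: [62.45, 62.45, 153.76]
By sides: Isosceles, By angles: Obtuse

Isosceles, Obtuse


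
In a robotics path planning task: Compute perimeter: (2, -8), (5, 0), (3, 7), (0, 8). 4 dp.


Sides: (2, -8)->(5, 0): sqrt(73) = 8.544004, (5, 0)->(3, 7): sqrt(53) = 7.28011, (3, 7)->(0, 8): sqrt(10) = 3.162278, (0, 8)->(2, -8): sqrt(260) = 16.124515
Sum = 35.110907
Perimeter = 35.1109

35.1109


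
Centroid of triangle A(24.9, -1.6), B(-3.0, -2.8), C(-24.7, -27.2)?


Centroid = ((x_A+x_B+x_C)/3, (y_A+y_B+y_C)/3)
= ((24.9+(-3)+(-24.7))/3, ((-1.6)+(-2.8)+(-27.2))/3)
= (-0.9333, -10.5333)

(-0.9333, -10.5333)


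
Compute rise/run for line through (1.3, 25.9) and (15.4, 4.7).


slope = (y2-y1)/(x2-x1) = (4.7-25.9)/(15.4-1.3) = (-21.2)/14.1 = -1.5035

-1.5035


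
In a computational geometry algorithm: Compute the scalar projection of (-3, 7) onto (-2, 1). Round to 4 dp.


u.v = 13, |v| = sqrt(5) = 2.2361
Scalar projection = u.v / |v| = 13 / sqrt(5) = 5.8138

5.8138
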